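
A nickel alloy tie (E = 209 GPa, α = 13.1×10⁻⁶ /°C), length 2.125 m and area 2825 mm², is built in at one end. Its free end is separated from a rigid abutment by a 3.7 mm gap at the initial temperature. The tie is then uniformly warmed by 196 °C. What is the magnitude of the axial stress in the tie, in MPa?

σ ≈ 173 MPa (compressive)

Free thermal elongation = αΔT L = 13.1×10⁻⁶ × 196 × 2125 = 5.456 mm.
The gap closes (δ_free > 3.7 mm) and the wall then resists a further 5.456 − 3.7 = 1.756 mm of expansion.
So σ = E(δ_free − g)/L = 209×10³ × 1.756/2125 = 172.7 MPa.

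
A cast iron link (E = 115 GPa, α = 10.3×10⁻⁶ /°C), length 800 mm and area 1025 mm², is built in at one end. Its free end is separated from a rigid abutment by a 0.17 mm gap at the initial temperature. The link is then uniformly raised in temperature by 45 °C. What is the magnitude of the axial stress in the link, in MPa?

σ ≈ 28.9 MPa (compressive)

If the wall were absent the link would grow by αΔT L = 10.3×10⁻⁶ × 45 × 800 = 0.3708 mm.
This exceeds the 0.17 mm gap, so the wall pushes back. The portion of expansion that must be recovered elastically is δ_free − gap = 0.3708 − 0.17 = 0.2008 mm.
Compatibility: PL/(AE) = 0.2008 mm, so σ = P/A = E × (0.2008/800) = 28.86 MPa.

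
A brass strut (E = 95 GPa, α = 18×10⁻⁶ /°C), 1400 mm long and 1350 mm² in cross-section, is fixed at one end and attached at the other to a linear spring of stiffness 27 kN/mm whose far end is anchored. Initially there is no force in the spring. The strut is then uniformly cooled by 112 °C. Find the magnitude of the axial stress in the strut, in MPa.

Free thermal contraction: δ_free = αΔT L = 18×10⁻⁶ × 112 × 1400 = 2.822 mm.
Let P be the tensile force in the spring. The strut extends elastically by PL/(AE) and the spring stretches by P/k; together these equal δ_free.
So P = δ_free / [L/(AE) + 1/k] = 2.822 / [ 1400/(1350×95×10³) + 1/(27×10³) ].
P = 2.822 / 4.795×10⁻⁵ = 58860 N.
σ = P/A = 58860/1350 = 43.6 MPa.

σ ≈ 43.6 MPa (tensile)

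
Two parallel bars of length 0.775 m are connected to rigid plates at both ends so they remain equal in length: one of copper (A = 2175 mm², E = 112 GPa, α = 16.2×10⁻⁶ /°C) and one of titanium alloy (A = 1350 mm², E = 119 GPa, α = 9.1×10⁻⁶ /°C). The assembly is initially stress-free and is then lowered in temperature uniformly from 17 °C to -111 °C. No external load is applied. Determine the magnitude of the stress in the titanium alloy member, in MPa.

σ ≈ 65.2 MPa (compressive)

Equilibrium of a rigid end plate with no external load gives equal and opposite internal forces ±P in the two members. Since α_{copper} > α_{titanium alloy}, cooling drives the copper into tension and the titanium alloy into compression.
Setting the final lengths equal and cancelling L: (α₁ − α₂)ΔT = P/(A₁E₁) + P/(A₂E₂).
|α₁ − α₂|·ΔT = 7.1×10⁻⁶ × 128 = 0.0009088.
1/(A₁E₁) + 1/(A₂E₂) = 1/(2175×112×10³) + 1/(1350×119×10³) = 1.033×10⁻⁸ N⁻¹.
P = 0.0009088 / 1.033×10⁻⁸ = 87980 N = 87.98 kN.
σ_{titanium alloy} = P/A₂ = 87980/1350 = 65.17 MPa, compressive.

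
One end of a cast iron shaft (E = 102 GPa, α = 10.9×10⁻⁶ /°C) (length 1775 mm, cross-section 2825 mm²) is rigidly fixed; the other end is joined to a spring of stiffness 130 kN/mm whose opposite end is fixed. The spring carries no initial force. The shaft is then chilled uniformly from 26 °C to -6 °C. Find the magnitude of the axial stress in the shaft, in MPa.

The unrestrained thermal change is αΔT L = 10.9×10⁻⁶ × 32 × 1775 = 0.6191 mm.
With a force P in the spring, the elastic change of the shaft is PL/(AE) and that of the spring is P/k; compatibility requires their sum to equal δ_free.
So P = δ_free / [L/(AE) + 1/k] = 0.6191 / [ 1775/(2825×102×10³) + 1/(130×10³) ].
P = 0.6191 / 1.385×10⁻⁵ = 44690 N.
σ = P/A = 44690/2825 = 15.82 MPa.

σ ≈ 15.8 MPa (tensile)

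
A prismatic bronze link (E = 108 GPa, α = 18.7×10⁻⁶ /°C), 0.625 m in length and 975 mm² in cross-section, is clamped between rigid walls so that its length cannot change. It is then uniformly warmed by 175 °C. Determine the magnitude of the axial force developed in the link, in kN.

P ≈ 345 kN (compressive)

Full restraint means ε = 0, so the stress is σ = EαΔT = 108×10³ × 18.7×10⁻⁶ × 175 = 353.4 MPa.
P = AEαΔT = 975 × 108×10³ × 18.7×10⁻⁶ × 175 = 344.6 kN (compressive).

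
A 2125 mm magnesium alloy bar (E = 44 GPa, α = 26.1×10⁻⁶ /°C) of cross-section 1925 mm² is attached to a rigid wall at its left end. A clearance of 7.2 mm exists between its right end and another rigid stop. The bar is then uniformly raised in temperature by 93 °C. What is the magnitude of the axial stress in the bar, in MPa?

σ ≈ 0 MPa

If the wall were absent the bar would grow by αΔT L = 26.1×10⁻⁶ × 93 × 2125 = 5.158 mm.
Since δ_free = 5.16 mm is less than the 7.2 mm gap, the bar never touches the wall. No axial force develops.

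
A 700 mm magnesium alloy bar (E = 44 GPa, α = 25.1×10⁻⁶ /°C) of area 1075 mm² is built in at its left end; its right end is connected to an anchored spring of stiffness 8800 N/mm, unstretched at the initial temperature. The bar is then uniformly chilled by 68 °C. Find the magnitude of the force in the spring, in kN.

P ≈ 9.3 kN

Free thermal contraction: δ_free = αΔT L = 25.1×10⁻⁶ × 68 × 700 = 1.195 mm.
Let P be the tensile force in the spring. The bar extends elastically by PL/(AE) and the spring stretches by P/k; together these equal δ_free.
So P = δ_free / [L/(AE) + 1/k] = 1.195 / [ 700/(1075×44×10³) + 1/(8800) ].
P = 1.195 / 0.0001284 = 9302 N.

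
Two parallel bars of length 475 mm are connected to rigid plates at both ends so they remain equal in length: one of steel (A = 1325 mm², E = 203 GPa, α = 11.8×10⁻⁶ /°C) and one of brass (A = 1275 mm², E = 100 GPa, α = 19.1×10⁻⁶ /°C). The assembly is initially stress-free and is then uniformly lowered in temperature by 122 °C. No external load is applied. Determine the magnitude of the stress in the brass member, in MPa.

σ ≈ 60.4 MPa (tensile)

Both members must finish at the same length. With the larger α, the brass tends to over-contract; the plates restrain it, putting the brass in tension and the steel in compression. With no external load the two internal forces are equal and opposite, magnitude P.
Equating the net (thermal + elastic) strains gives |α₁ − α₂|·ΔT = P·[1/(A₁E₁) + 1/(A₂E₂)].
|α₁ − α₂|·ΔT = 7.3×10⁻⁶ × 122 = 0.0008906.
1/(A₁E₁) + 1/(A₂E₂) = 1/(1325×203×10³) + 1/(1275×100×10³) = 1.156×10⁻⁸ N⁻¹.
So P = 0.0008906 / 1.156×10⁻⁸ = 77.04 kN.
σ_{brass} = P/A₂ = 77040/1275 = 60.42 MPa, tensile.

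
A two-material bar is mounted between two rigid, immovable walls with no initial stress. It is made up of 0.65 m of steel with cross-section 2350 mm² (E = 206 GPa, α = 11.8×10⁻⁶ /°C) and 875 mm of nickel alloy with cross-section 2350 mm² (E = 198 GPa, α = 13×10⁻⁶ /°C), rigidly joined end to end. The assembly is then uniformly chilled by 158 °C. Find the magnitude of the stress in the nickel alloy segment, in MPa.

σ ≈ 397 MPa (tensile)

With the walls removed the bar would change length by δ_free = Σ αᵢΔT Lᵢ = 11.8×10⁻⁶×158×650 + 13×10⁻⁶×158×875 = 3.009 mm.
The walls prevent any net length change, so an axial force P (same in every segment) develops. Compatibility: P · Σ Lᵢ/(AᵢEᵢ) = δ_free.
Σ Lᵢ/(AᵢEᵢ) = 650/(2350×206×10³) + 875/(2350×198×10³) = 3.223×10⁻⁶ mm/N.
Hence P = δ_free / Σ(L/AE) = 3.009/3.223×10⁻⁶ = 933.6 kN (tensile).
σ_{nickel alloy} = P / A = 933600 / 2350 = 397.3 MPa.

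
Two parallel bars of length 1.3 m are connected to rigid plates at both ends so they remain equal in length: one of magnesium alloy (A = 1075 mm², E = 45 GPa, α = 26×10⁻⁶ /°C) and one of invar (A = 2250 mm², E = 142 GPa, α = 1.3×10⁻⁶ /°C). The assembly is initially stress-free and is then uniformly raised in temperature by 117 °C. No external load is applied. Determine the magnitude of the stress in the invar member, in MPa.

σ ≈ 54 MPa (tensile)

Equilibrium of a rigid end plate with no external load gives equal and opposite internal forces ±P in the two members. Since α_{magnesium alloy} > α_{invar}, heating drives the magnesium alloy into compression and the invar into tension.
Equating the net (thermal + elastic) strains gives |α₁ − α₂|·ΔT = P·[1/(A₁E₁) + 1/(A₂E₂)].
|α₁ − α₂|·ΔT = 24.7×10⁻⁶ × 117 = 0.00289.
1/(A₁E₁) + 1/(A₂E₂) = 1/(1075×45×10³) + 1/(2250×142×10³) = 2.38×10⁻⁸ N⁻¹.
So P = 0.00289 / 2.38×10⁻⁸ = 121.4 kN.
σ_{invar} = P/A₂ = 121400/2250 = 53.96 MPa, tensile.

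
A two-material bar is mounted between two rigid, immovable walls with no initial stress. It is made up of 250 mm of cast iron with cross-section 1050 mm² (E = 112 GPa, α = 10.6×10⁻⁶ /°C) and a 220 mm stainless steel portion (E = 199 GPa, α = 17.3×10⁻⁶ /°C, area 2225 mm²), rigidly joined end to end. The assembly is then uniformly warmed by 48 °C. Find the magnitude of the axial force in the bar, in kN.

Free thermal expansion of the whole bar: Σ αᵢΔT Lᵢ = 10.6×10⁻⁶×48×250 + 17.3×10⁻⁶×48×220 = 0.3099 mm.
Since the ends are fixed, an axial force P builds up, equal in every segment, with P · Σ Lᵢ/(AᵢEᵢ) = δ_free.
Σ Lᵢ/(AᵢEᵢ) = 250/(1050×112×10³) + 220/(2225×199×10³) = 2.623×10⁻⁶ mm/N.
So P = 0.3099 / 2.623×10⁻⁶ = 118.2 kN, compressive.

P ≈ 118 kN (compressive)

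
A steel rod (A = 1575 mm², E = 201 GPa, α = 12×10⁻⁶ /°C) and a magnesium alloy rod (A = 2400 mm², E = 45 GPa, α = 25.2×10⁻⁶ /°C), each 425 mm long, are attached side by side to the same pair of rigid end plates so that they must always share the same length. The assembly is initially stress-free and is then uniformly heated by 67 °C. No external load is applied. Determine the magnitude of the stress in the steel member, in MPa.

σ ≈ 45.2 MPa (tensile)

The magnesium alloy has the larger α, so on heating it would change length more than the steel if both were free. The rigid plates force a common final length, so the magnesium alloy is put into compression and the steel into tension, with equal and opposite forces P (no external load).
Equating the net (thermal + elastic) strains gives |α₁ − α₂|·ΔT = P·[1/(A₁E₁) + 1/(A₂E₂)].
|α₁ − α₂|·ΔT = 13.2×10⁻⁶ × 67 = 0.0008844.
1/(A₁E₁) + 1/(A₂E₂) = 1/(1575×201×10³) + 1/(2400×45×10³) = 1.242×10⁻⁸ N⁻¹.
So P = 0.0008844 / 1.242×10⁻⁸ = 71.22 kN.
σ_{steel} = P/A₁ = 71220/1575 = 45.22 MPa, tensile.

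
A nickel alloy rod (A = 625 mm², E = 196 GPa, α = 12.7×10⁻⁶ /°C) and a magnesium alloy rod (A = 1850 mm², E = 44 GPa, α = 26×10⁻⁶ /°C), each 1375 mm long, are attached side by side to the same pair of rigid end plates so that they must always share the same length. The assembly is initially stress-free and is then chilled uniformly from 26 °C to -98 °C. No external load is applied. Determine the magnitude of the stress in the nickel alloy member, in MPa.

The magnesium alloy has the larger α, so on cooling it would change length more than the nickel alloy if both were free. The rigid plates force a common final length, so the magnesium alloy is put into tension and the nickel alloy into compression, with equal and opposite forces P (no external load).
Equating the net (thermal + elastic) strains gives |α₁ − α₂|·ΔT = P·[1/(A₁E₁) + 1/(A₂E₂)].
|α₁ − α₂|·ΔT = 13.3×10⁻⁶ × 124 = 0.001649.
1/(A₁E₁) + 1/(A₂E₂) = 1/(625×196×10³) + 1/(1850×44×10³) = 2.045×10⁻⁸ N⁻¹.
So P = 0.001649 / 2.045×10⁻⁸ = 80.65 kN.
σ_{nickel alloy} = P/A₁ = 80650/625 = 129 MPa, compressive.

σ ≈ 129 MPa (compressive)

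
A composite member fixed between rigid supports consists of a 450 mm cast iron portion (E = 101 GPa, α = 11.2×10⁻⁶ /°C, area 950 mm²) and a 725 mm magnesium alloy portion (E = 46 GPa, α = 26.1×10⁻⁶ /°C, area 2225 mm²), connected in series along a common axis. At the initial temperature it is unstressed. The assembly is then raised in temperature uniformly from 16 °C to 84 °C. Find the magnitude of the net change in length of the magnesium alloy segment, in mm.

|ΔL| ≈ 0.306 mm

If the supports were absent, the total length change would be Σ αᵢΔT Lᵢ = 11.2×10⁻⁶×68×450 + 26.1×10⁻⁶×68×725 = 1.629 mm.
The rigid supports impose zero overall length change; the single axial force P common to all segments must satisfy P Σ Lᵢ/(AᵢEᵢ) = δ_free.
Σ Lᵢ/(AᵢEᵢ) = 450/(950×101×10³) + 725/(2225×46×10³) = 1.177×10⁻⁵ mm/N.
P = 1.629 / 1.177×10⁻⁵ = 138400 N = 138.4 kN, compressive.
For the magnesium alloy segment, free thermal change = 26.1×10⁻⁶×68×725 = 1.287 mm and elastic change from P = 138400×725/(2225×46×10³) = 0.9804 mm; these oppose, so the net change is 0.306 mm (segment lengthens).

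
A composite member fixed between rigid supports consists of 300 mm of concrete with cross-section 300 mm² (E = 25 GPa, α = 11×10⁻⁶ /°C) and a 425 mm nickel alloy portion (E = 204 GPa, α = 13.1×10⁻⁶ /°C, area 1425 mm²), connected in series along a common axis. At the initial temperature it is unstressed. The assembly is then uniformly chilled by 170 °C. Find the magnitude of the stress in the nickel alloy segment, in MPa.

Free thermal contraction of the whole bar: Σ αᵢΔT Lᵢ = 11×10⁻⁶×170×300 + 13.1×10⁻⁶×170×425 = 1.507 mm.
The rigid supports impose zero overall length change; the single axial force P common to all segments must satisfy P Σ Lᵢ/(AᵢEᵢ) = δ_free.
Σ Lᵢ/(AᵢEᵢ) = 300/(300×25×10³) + 425/(1425×204×10³) = 4.146×10⁻⁵ mm/N.
P = 1.507 / 4.146×10⁻⁵ = 36360 N = 36.36 kN, tensile.
σ_{nickel alloy} = P / A = 36360 / 1425 = 25.51 MPa.

σ ≈ 25.5 MPa (tensile)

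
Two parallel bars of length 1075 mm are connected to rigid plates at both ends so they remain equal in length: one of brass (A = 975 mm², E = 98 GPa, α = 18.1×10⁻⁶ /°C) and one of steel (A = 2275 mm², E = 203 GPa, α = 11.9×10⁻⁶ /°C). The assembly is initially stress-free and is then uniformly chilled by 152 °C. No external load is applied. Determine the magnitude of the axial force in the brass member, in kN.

The brass has the larger α, so on cooling it would change length more than the steel if both were free. The rigid plates force a common final length, so the brass is put into tension and the steel into compression, with equal and opposite forces P (no external load).
Equating the net (thermal + elastic) strains gives |α₁ − α₂|·ΔT = P·[1/(A₁E₁) + 1/(A₂E₂)].
|α₁ − α₂|·ΔT = 6.2×10⁻⁶ × 152 = 0.0009424.
1/(A₁E₁) + 1/(A₂E₂) = 1/(975×98×10³) + 1/(2275×203×10³) = 1.263×10⁻⁸ N⁻¹.
So P = 0.0009424 / 1.263×10⁻⁸ = 74.61 kN.

P ≈ 74.6 kN (tensile in the brass)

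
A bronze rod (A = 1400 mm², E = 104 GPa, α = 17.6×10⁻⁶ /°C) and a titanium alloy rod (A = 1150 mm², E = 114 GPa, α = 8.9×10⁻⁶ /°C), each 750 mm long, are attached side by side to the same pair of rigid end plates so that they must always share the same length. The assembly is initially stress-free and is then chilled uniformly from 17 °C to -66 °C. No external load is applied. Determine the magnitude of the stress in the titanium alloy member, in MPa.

σ ≈ 43.3 MPa (compressive)

Equilibrium of a rigid end plate with no external load gives equal and opposite internal forces ±P in the two members. Since α_{bronze} > α_{titanium alloy}, cooling drives the bronze into tension and the titanium alloy into compression.
Setting the final lengths equal and cancelling L: (α₁ − α₂)ΔT = P/(A₁E₁) + P/(A₂E₂).
|α₁ − α₂|·ΔT = 8.7×10⁻⁶ × 83 = 0.0007221.
1/(A₁E₁) + 1/(A₂E₂) = 1/(1400×104×10³) + 1/(1150×114×10³) = 1.45×10⁻⁸ N⁻¹.
So P = 0.0007221 / 1.45×10⁻⁸ = 49.81 kN.
σ_{titanium alloy} = P/A₂ = 49810/1150 = 43.32 MPa, compressive.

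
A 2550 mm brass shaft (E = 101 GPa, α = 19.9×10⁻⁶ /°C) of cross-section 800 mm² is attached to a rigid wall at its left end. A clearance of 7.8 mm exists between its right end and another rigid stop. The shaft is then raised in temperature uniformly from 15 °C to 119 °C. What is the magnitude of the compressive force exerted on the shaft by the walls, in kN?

P ≈ 0 kN

Unrestrained expansion: δ_free = αΔT L = 19.9×10⁻⁶ × 104 × 2550 = 5.277 mm.
Since δ_free = 5.28 mm is less than the 7.8 mm gap, the shaft never touches the wall. No axial force develops.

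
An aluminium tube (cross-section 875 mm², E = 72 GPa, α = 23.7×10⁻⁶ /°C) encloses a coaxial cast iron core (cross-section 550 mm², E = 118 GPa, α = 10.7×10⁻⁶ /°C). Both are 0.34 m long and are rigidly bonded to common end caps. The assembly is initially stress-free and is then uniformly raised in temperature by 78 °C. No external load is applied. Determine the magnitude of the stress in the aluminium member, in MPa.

σ ≈ 37 MPa (compressive)

Both members must finish at the same length. With the larger α, the aluminium tends to over-expand; the plates restrain it, putting the aluminium in compression and the cast iron in tension. With no external load the two internal forces are equal and opposite, magnitude P.
Compatibility of the two members (thermal + elastic change equal): (α₁ − α₂)ΔT = P·[1/(A₁E₁) + 1/(A₂E₂)].
|α₁ − α₂|·ΔT = 13×10⁻⁶ × 78 = 0.001014.
1/(A₁E₁) + 1/(A₂E₂) = 1/(875×72×10³) + 1/(550×118×10³) = 3.128×10⁻⁸ N⁻¹.
So P = 0.001014 / 3.128×10⁻⁸ = 32.42 kN.
σ_{aluminium} = P/A₁ = 32420/875 = 37.05 MPa, compressive.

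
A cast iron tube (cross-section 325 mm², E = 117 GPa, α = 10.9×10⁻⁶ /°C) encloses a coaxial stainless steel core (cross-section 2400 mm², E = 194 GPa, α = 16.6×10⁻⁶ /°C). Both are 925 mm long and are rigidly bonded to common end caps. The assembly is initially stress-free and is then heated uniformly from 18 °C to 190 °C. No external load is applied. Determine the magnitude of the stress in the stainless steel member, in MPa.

Both members must finish at the same length. With the larger α, the stainless steel tends to over-expand; the plates restrain it, putting the stainless steel in compression and the cast iron in tension. With no external load the two internal forces are equal and opposite, magnitude P.
Setting the final lengths equal and cancelling L: (α₁ − α₂)ΔT = P/(A₁E₁) + P/(A₂E₂).
|α₁ − α₂|·ΔT = 5.7×10⁻⁶ × 172 = 0.0009804.
1/(A₁E₁) + 1/(A₂E₂) = 1/(325×117×10³) + 1/(2400×194×10³) = 2.845×10⁻⁸ N⁻¹.
So P = 0.0009804 / 2.845×10⁻⁸ = 34.46 kN.
σ_{stainless steel} = P/A₂ = 34460/2400 = 14.36 MPa, compressive.

σ ≈ 14.4 MPa (compressive)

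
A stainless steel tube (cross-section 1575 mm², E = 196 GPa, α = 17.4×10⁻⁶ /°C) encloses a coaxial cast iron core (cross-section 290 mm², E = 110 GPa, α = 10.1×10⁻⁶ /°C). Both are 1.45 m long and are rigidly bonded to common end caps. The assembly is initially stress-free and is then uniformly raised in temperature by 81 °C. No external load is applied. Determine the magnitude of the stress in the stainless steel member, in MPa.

Both members must finish at the same length. With the larger α, the stainless steel tends to over-expand; the plates restrain it, putting the stainless steel in compression and the cast iron in tension. With no external load the two internal forces are equal and opposite, magnitude P.
Setting the final lengths equal and cancelling L: (α₁ − α₂)ΔT = P/(A₁E₁) + P/(A₂E₂).
|α₁ − α₂|·ΔT = 7.3×10⁻⁶ × 81 = 0.0005913.
1/(A₁E₁) + 1/(A₂E₂) = 1/(1575×196×10³) + 1/(290×110×10³) = 3.459×10⁻⁸ N⁻¹.
P = 0.0005913 / 3.459×10⁻⁸ = 17100 N = 17.1 kN.
σ_{stainless steel} = P/A₁ = 17100/1575 = 10.85 MPa, compressive.

σ ≈ 10.9 MPa (compressive)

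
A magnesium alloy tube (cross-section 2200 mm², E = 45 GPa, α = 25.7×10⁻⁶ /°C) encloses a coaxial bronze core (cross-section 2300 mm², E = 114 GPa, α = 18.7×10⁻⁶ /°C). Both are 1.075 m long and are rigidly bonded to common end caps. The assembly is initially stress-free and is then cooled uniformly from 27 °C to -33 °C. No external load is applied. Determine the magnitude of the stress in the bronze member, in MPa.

Equilibrium of a rigid end plate with no external load gives equal and opposite internal forces ±P in the two members. Since α_{magnesium alloy} > α_{bronze}, cooling drives the magnesium alloy into tension and the bronze into compression.
Compatibility of the two members (thermal + elastic change equal): (α₁ − α₂)ΔT = P·[1/(A₁E₁) + 1/(A₂E₂)].
|α₁ − α₂|·ΔT = 7×10⁻⁶ × 60 = 0.00042.
1/(A₁E₁) + 1/(A₂E₂) = 1/(2200×45×10³) + 1/(2300×114×10³) = 1.391×10⁻⁸ N⁻¹.
P = 0.00042 / 1.391×10⁻⁸ = 30180 N = 30.18 kN.
σ_{bronze} = P/A₂ = 30180/2300 = 13.12 MPa, compressive.

σ ≈ 13.1 MPa (compressive)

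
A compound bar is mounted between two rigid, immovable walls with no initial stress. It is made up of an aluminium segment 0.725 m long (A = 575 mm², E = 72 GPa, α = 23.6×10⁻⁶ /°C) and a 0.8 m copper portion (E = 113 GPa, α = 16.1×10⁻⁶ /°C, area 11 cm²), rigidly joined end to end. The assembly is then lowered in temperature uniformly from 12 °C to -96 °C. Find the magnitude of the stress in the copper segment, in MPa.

If the supports were absent, the total length change would be Σ αᵢΔT Lᵢ = 23.6×10⁻⁶×108×725 + 16.1×10⁻⁶×108×800 = 3.239 mm.
The walls prevent any net length change, so an axial force P (same in every segment) develops. Compatibility: P · Σ Lᵢ/(AᵢEᵢ) = δ_free.
The series flexibility is Σ Lᵢ/(AᵢEᵢ) = 725/(575×72×10³) + 800/(1100×113×10³) = 2.395×10⁻⁵ mm/N.
So P = 3.239 / 2.395×10⁻⁵ = 135.2 kN, tensile.
σ_{copper} = P / A = 135200 / 1100 = 123 MPa.

σ ≈ 123 MPa (tensile)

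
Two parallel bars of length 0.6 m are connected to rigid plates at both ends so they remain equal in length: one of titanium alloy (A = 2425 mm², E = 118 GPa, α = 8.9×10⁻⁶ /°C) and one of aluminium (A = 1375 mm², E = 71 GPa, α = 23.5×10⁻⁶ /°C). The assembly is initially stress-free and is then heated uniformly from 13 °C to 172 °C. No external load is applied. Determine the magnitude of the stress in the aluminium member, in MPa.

The aluminium has the larger α, so on heating it would change length more than the titanium alloy if both were free. The rigid plates force a common final length, so the aluminium is put into compression and the titanium alloy into tension, with equal and opposite forces P (no external load).
Setting the final lengths equal and cancelling L: (α₁ − α₂)ΔT = P/(A₁E₁) + P/(A₂E₂).
|α₁ − α₂|·ΔT = 14.6×10⁻⁶ × 159 = 0.002321.
1/(A₁E₁) + 1/(A₂E₂) = 1/(2425×118×10³) + 1/(1375×71×10³) = 1.374×10⁻⁸ N⁻¹.
So P = 0.002321 / 1.374×10⁻⁸ = 169 kN.
σ_{aluminium} = P/A₂ = 169000/1375 = 122.9 MPa, compressive.

σ ≈ 123 MPa (compressive)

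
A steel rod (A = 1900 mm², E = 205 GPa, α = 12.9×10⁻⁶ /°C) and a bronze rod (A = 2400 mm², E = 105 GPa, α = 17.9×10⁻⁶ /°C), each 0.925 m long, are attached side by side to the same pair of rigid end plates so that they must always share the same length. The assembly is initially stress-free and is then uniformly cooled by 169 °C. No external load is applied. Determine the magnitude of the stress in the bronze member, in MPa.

The bronze has the larger α, so on cooling it would change length more than the steel if both were free. The rigid plates force a common final length, so the bronze is put into tension and the steel into compression, with equal and opposite forces P (no external load).
Compatibility of the two members (thermal + elastic change equal): (α₁ − α₂)ΔT = P·[1/(A₁E₁) + 1/(A₂E₂)].
|α₁ − α₂|·ΔT = 5×10⁻⁶ × 169 = 0.000845.
1/(A₁E₁) + 1/(A₂E₂) = 1/(1900×205×10³) + 1/(2400×105×10³) = 6.536×10⁻⁹ N⁻¹.
So P = 0.000845 / 6.536×10⁻⁹ = 129.3 kN.
σ_{bronze} = P/A₂ = 129300/2400 = 53.87 MPa, tensile.

σ ≈ 53.9 MPa (tensile)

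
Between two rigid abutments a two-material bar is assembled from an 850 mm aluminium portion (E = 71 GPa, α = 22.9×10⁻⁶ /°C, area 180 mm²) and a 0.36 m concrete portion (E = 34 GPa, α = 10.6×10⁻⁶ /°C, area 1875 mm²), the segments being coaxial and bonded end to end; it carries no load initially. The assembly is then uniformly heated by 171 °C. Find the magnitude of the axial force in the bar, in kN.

P ≈ 55.2 kN (compressive)

If the supports were absent, the total length change would be Σ αᵢΔT Lᵢ = 22.9×10⁻⁶×171×850 + 10.6×10⁻⁶×171×360 = 3.981 mm.
Since the ends are fixed, an axial force P builds up, equal in every segment, with P · Σ Lᵢ/(AᵢEᵢ) = δ_free.
The series flexibility is Σ Lᵢ/(AᵢEᵢ) = 850/(180×71×10³) + 360/(1875×34×10³) = 7.216×10⁻⁵ mm/N.
So P = 3.981 / 7.216×10⁻⁵ = 55.17 kN, compressive.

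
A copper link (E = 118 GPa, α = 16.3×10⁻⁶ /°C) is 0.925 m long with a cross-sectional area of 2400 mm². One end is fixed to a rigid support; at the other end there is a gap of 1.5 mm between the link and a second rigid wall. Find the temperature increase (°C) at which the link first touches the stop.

The gap closes when αΔT L = 1.5 mm, since the link is still unstressed at that instant.
ΔT = 1.5 / (16.3×10⁻⁶ × 925) = 99.49 °C.

ΔT ≈ 99.5 °C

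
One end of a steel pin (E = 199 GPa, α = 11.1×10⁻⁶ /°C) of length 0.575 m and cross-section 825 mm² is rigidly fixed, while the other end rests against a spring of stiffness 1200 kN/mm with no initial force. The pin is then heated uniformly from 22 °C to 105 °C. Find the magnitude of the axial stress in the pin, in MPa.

σ ≈ 148 MPa (compressive)

Free thermal expansion: δ_free = αΔT L = 11.1×10⁻⁶ × 83 × 575 = 0.5297 mm.
With a force P in the spring, the elastic change of the pin is PL/(AE) and that of the spring is P/k; compatibility requires their sum to equal δ_free.
P [ L/(AE) + 1/k ] = δ_free → P [ 575/(825×199×10³) + 1/(1200×10³) ] = 0.5297.
P = 0.5297 / 4.336×10⁻⁶ = 122200 N.
σ = P/A = 122200/825 = 148.1 MPa.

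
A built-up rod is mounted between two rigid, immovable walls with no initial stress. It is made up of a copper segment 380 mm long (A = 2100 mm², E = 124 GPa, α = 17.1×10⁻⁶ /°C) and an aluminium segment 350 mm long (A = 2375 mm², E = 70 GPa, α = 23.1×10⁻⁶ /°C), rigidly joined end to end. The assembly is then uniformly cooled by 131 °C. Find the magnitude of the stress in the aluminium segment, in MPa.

Free thermal contraction of the whole bar: Σ αᵢΔT Lᵢ = 17.1×10⁻⁶×131×380 + 23.1×10⁻⁶×131×350 = 1.91 mm.
Since the ends are fixed, an axial force P builds up, equal in every segment, with P · Σ Lᵢ/(AᵢEᵢ) = δ_free.
The series flexibility is Σ Lᵢ/(AᵢEᵢ) = 380/(2100×124×10³) + 350/(2375×70×10³) = 3.565×10⁻⁶ mm/N.
So P = 1.91 / 3.565×10⁻⁶ = 535.9 kN, tensile.
σ_{aluminium} = P / A = 535900 / 2375 = 225.7 MPa.

σ ≈ 226 MPa (tensile)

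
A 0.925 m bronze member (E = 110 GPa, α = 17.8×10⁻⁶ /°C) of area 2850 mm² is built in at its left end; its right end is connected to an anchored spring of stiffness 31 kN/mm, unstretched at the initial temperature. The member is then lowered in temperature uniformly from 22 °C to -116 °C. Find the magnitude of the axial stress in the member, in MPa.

σ ≈ 22.6 MPa (tensile)

Free thermal contraction: δ_free = αΔT L = 17.8×10⁻⁶ × 138 × 925 = 2.272 mm.
With a force P in the spring, the elastic change of the member is PL/(AE) and that of the spring is P/k; compatibility requires their sum to equal δ_free.
P [ L/(AE) + 1/k ] = δ_free → P [ 925/(2850×110×10³) + 1/(31×10³) ] = 2.272.
P = 2.272 / 3.521×10⁻⁵ = 64530 N.
σ = P/A = 64530/2850 = 22.64 MPa.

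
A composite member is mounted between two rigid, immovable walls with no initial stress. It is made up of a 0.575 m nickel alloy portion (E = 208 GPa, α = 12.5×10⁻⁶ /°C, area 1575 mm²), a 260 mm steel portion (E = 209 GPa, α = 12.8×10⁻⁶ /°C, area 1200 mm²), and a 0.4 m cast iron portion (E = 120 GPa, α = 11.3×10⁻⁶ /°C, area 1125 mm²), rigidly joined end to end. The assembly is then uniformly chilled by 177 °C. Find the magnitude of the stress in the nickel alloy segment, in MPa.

σ ≈ 294 MPa (tensile)

If the supports were absent, the total length change would be Σ αᵢΔT Lᵢ = 12.5×10⁻⁶×177×575 + 12.8×10⁻⁶×177×260 + 11.3×10⁻⁶×177×400 = 2.661 mm.
Since the ends are fixed, an axial force P builds up, equal in every segment, with P · Σ Lᵢ/(AᵢEᵢ) = δ_free.
Σ Lᵢ/(AᵢEᵢ) = 575/(1575×208×10³) + 260/(1200×209×10³) + 400/(1125×120×10³) = 5.755×10⁻⁶ mm/N.
Hence P = δ_free / Σ(L/AE) = 2.661/5.755×10⁻⁶ = 462.4 kN (tensile).
σ_{nickel alloy} = P / A = 462400 / 1575 = 293.6 MPa.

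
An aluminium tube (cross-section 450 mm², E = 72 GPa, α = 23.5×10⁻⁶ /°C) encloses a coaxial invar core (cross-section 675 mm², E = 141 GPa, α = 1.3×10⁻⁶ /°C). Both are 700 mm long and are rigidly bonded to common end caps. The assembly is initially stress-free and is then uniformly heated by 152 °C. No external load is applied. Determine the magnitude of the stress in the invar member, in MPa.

σ ≈ 121 MPa (tensile)

Equilibrium of a rigid end plate with no external load gives equal and opposite internal forces ±P in the two members. Since α_{aluminium} > α_{invar}, heating drives the aluminium into compression and the invar into tension.
Setting the final lengths equal and cancelling L: (α₁ − α₂)ΔT = P/(A₁E₁) + P/(A₂E₂).
|α₁ − α₂|·ΔT = 22.2×10⁻⁶ × 152 = 0.003374.
1/(A₁E₁) + 1/(A₂E₂) = 1/(450×72×10³) + 1/(675×141×10³) = 4.137×10⁻⁸ N⁻¹.
So P = 0.003374 / 4.137×10⁻⁸ = 81.56 kN.
σ_{invar} = P/A₂ = 81560/675 = 120.8 MPa, tensile.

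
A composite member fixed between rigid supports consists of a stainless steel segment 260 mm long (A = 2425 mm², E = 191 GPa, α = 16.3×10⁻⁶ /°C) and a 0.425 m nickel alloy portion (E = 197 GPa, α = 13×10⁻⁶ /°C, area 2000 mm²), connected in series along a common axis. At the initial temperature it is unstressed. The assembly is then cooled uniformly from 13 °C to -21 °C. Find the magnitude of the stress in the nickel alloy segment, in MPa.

σ ≈ 101 MPa (tensile)

If the supports were absent, the total length change would be Σ αᵢΔT Lᵢ = 16.3×10⁻⁶×34×260 + 13×10⁻⁶×34×425 = 0.3319 mm.
Since the ends are fixed, an axial force P builds up, equal in every segment, with P · Σ Lᵢ/(AᵢEᵢ) = δ_free.
The series flexibility is Σ Lᵢ/(AᵢEᵢ) = 260/(2425×191×10³) + 425/(2000×197×10³) = 1.64×10⁻⁶ mm/N.
Hence P = δ_free / Σ(L/AE) = 0.3319/1.64×10⁻⁶ = 202.4 kN (tensile).
σ_{nickel alloy} = P / A = 202400 / 2000 = 101.2 MPa.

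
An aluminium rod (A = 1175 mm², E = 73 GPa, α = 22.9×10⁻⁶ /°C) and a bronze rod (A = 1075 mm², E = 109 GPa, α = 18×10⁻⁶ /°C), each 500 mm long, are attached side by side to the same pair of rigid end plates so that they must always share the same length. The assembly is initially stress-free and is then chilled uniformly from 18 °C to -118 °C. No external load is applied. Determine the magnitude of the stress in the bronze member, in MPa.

σ ≈ 30.7 MPa (compressive)

Both members must finish at the same length. With the larger α, the aluminium tends to over-contract; the plates restrain it, putting the aluminium in tension and the bronze in compression. With no external load the two internal forces are equal and opposite, magnitude P.
Compatibility of the two members (thermal + elastic change equal): (α₁ − α₂)ΔT = P·[1/(A₁E₁) + 1/(A₂E₂)].
|α₁ − α₂|·ΔT = 4.9×10⁻⁶ × 136 = 0.0006664.
1/(A₁E₁) + 1/(A₂E₂) = 1/(1175×73×10³) + 1/(1075×109×10³) = 2.019×10⁻⁸ N⁻¹.
So P = 0.0006664 / 2.019×10⁻⁸ = 33 kN.
σ_{bronze} = P/A₂ = 33000/1075 = 30.7 MPa, compressive.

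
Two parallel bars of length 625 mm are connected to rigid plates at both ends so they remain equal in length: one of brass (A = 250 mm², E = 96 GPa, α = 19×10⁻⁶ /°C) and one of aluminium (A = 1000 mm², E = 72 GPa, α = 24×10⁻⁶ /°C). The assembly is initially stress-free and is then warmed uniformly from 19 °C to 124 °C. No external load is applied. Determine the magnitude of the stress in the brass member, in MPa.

σ ≈ 37.8 MPa (tensile)

Equilibrium of a rigid end plate with no external load gives equal and opposite internal forces ±P in the two members. Since α_{aluminium} > α_{brass}, heating drives the aluminium into compression and the brass into tension.
Setting the final lengths equal and cancelling L: (α₁ − α₂)ΔT = P/(A₁E₁) + P/(A₂E₂).
|α₁ − α₂|·ΔT = 5×10⁻⁶ × 105 = 0.000525.
1/(A₁E₁) + 1/(A₂E₂) = 1/(250×96×10³) + 1/(1000×72×10³) = 5.556×10⁻⁸ N⁻¹.
So P = 0.000525 / 5.556×10⁻⁸ = 9.45 kN.
σ_{brass} = P/A₁ = 9450/250 = 37.8 MPa, tensile.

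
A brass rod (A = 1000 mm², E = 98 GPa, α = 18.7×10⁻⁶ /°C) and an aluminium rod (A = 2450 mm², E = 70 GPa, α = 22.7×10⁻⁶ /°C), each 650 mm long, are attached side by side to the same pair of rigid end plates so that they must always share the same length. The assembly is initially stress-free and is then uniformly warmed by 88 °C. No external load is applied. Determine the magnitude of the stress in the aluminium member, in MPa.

The aluminium has the larger α, so on heating it would change length more than the brass if both were free. The rigid plates force a common final length, so the aluminium is put into compression and the brass into tension, with equal and opposite forces P (no external load).
Equating the net (thermal + elastic) strains gives |α₁ − α₂|·ΔT = P·[1/(A₁E₁) + 1/(A₂E₂)].
|α₁ − α₂|·ΔT = 4×10⁻⁶ × 88 = 0.000352.
1/(A₁E₁) + 1/(A₂E₂) = 1/(1000×98×10³) + 1/(2450×70×10³) = 1.603×10⁻⁸ N⁻¹.
So P = 0.000352 / 1.603×10⁻⁸ = 21.95 kN.
σ_{aluminium} = P/A₂ = 21950/2450 = 8.96 MPa, compressive.

σ ≈ 8.96 MPa (compressive)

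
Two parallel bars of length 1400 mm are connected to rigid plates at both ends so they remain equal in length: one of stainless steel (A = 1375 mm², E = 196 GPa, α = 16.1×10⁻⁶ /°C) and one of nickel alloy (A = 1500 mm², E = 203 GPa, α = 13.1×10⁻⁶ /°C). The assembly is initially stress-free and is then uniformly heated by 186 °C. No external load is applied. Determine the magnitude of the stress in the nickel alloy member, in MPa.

Equilibrium of a rigid end plate with no external load gives equal and opposite internal forces ±P in the two members. Since α_{stainless steel} > α_{nickel alloy}, heating drives the stainless steel into compression and the nickel alloy into tension.
Setting the final lengths equal and cancelling L: (α₁ − α₂)ΔT = P/(A₁E₁) + P/(A₂E₂).
|α₁ − α₂|·ΔT = 3×10⁻⁶ × 186 = 0.000558.
1/(A₁E₁) + 1/(A₂E₂) = 1/(1375×196×10³) + 1/(1500×203×10³) = 6.995×10⁻⁹ N⁻¹.
So P = 0.000558 / 6.995×10⁻⁹ = 79.78 kN.
σ_{nickel alloy} = P/A₂ = 79780/1500 = 53.18 MPa, tensile.

σ ≈ 53.2 MPa (tensile)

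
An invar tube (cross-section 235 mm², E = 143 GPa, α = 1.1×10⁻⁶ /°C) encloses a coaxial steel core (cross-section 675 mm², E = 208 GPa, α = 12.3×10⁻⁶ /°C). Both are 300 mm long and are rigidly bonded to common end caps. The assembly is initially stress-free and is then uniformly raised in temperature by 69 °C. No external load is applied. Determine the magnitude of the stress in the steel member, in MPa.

Equilibrium of a rigid end plate with no external load gives equal and opposite internal forces ±P in the two members. Since α_{steel} > α_{invar}, heating drives the steel into compression and the invar into tension.
Compatibility of the two members (thermal + elastic change equal): (α₁ − α₂)ΔT = P·[1/(A₁E₁) + 1/(A₂E₂)].
|α₁ − α₂|·ΔT = 11.2×10⁻⁶ × 69 = 0.0007728.
1/(A₁E₁) + 1/(A₂E₂) = 1/(235×143×10³) + 1/(675×208×10³) = 3.688×10⁻⁸ N⁻¹.
So P = 0.0007728 / 3.688×10⁻⁸ = 20.95 kN.
σ_{steel} = P/A₂ = 20950/675 = 31.04 MPa, compressive.

σ ≈ 31 MPa (compressive)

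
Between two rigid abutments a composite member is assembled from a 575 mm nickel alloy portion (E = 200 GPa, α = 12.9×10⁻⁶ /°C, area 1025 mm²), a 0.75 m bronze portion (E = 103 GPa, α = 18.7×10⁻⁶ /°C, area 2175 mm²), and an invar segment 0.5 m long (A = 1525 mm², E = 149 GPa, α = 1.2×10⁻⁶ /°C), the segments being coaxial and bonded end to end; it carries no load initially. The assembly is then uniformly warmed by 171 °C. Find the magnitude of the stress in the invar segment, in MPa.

σ ≈ 296 MPa (compressive)

With the walls removed the bar would change length by δ_free = Σ αᵢΔT Lᵢ = 12.9×10⁻⁶×171×575 + 18.7×10⁻⁶×171×750 + 1.2×10⁻⁶×171×500 = 3.769 mm.
The walls prevent any net length change, so an axial force P (same in every segment) develops. Compatibility: P · Σ Lᵢ/(AᵢEᵢ) = δ_free.
The series flexibility is Σ Lᵢ/(AᵢEᵢ) = 575/(1025×200×10³) + 750/(2175×103×10³) + 500/(1525×149×10³) = 8.353×10⁻⁶ mm/N.
So P = 3.769 / 8.353×10⁻⁶ = 451.2 kN, compressive.
σ_{invar} = P / A = 451200 / 1525 = 295.9 MPa.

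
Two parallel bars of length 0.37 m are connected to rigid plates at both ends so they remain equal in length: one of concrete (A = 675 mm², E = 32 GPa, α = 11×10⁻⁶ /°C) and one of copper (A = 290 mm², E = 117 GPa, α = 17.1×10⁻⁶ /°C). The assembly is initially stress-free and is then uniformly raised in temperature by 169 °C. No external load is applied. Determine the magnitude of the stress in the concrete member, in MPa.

σ ≈ 20.2 MPa (tensile)

The copper has the larger α, so on heating it would change length more than the concrete if both were free. The rigid plates force a common final length, so the copper is put into compression and the concrete into tension, with equal and opposite forces P (no external load).
Equating the net (thermal + elastic) strains gives |α₁ − α₂|·ΔT = P·[1/(A₁E₁) + 1/(A₂E₂)].
|α₁ − α₂|·ΔT = 6.1×10⁻⁶ × 169 = 0.001031.
1/(A₁E₁) + 1/(A₂E₂) = 1/(675×32×10³) + 1/(290×117×10³) = 7.577×10⁻⁸ N⁻¹.
So P = 0.001031 / 7.577×10⁻⁸ = 13.61 kN.
σ_{concrete} = P/A₁ = 13610/675 = 20.16 MPa, tensile.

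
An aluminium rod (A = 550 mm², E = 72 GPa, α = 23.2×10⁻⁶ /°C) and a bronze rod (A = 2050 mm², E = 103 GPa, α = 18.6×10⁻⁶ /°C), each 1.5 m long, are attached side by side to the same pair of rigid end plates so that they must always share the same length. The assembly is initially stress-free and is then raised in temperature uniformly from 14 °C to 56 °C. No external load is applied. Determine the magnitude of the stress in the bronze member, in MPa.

Equilibrium of a rigid end plate with no external load gives equal and opposite internal forces ±P in the two members. Since α_{aluminium} > α_{bronze}, heating drives the aluminium into compression and the bronze into tension.
Compatibility of the two members (thermal + elastic change equal): (α₁ − α₂)ΔT = P·[1/(A₁E₁) + 1/(A₂E₂)].
|α₁ − α₂|·ΔT = 4.6×10⁻⁶ × 42 = 0.0001932.
1/(A₁E₁) + 1/(A₂E₂) = 1/(550×72×10³) + 1/(2050×103×10³) = 2.999×10⁻⁸ N⁻¹.
P = 0.0001932 / 2.999×10⁻⁸ = 6442 N = 6.442 kN.
σ_{bronze} = P/A₂ = 6442/2050 = 3.143 MPa, tensile.

σ ≈ 3.14 MPa (tensile)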